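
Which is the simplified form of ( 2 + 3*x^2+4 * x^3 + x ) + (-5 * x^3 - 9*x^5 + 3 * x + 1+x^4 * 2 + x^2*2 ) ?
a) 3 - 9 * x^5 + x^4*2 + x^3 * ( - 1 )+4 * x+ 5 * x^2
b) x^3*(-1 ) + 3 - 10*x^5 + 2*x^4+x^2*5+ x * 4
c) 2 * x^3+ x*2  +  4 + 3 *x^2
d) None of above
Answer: a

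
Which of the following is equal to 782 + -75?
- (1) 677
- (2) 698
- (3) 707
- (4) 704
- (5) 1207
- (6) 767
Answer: 3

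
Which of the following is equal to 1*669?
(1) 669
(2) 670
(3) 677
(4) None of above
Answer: 1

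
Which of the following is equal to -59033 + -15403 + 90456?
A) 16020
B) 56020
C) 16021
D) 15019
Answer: A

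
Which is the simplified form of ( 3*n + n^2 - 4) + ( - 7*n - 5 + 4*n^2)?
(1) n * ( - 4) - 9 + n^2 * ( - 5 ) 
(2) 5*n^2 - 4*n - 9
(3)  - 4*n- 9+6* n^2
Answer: 2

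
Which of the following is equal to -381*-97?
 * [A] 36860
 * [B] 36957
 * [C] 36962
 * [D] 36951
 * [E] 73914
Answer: B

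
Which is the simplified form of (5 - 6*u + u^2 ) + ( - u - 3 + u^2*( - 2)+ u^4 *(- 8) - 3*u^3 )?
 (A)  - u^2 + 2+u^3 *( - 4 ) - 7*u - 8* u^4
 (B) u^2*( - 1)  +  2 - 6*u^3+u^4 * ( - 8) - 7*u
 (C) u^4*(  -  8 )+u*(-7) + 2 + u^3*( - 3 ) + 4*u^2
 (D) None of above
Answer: D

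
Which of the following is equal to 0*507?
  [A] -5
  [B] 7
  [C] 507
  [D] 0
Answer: D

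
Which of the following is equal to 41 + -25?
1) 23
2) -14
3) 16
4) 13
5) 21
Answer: 3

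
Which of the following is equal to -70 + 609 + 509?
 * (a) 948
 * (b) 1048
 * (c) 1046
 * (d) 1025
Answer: b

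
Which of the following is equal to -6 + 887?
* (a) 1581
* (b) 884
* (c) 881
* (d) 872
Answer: c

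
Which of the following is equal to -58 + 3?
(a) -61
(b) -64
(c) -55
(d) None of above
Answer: c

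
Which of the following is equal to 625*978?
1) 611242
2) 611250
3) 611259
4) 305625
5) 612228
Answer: 2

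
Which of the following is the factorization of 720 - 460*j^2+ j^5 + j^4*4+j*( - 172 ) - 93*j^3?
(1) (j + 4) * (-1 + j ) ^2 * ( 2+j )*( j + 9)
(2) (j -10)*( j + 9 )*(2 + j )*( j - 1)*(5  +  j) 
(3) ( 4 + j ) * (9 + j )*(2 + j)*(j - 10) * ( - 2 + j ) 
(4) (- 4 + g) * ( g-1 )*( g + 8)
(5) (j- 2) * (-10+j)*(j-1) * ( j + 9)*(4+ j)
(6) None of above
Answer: 6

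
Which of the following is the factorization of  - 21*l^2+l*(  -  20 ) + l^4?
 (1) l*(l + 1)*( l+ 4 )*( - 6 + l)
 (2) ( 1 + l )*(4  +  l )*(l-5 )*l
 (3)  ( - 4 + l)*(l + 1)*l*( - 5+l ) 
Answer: 2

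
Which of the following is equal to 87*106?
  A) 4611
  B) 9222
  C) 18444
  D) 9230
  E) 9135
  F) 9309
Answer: B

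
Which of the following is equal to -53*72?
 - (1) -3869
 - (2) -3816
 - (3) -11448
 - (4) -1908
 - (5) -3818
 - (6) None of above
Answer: 2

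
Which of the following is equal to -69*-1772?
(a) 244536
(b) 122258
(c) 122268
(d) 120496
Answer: c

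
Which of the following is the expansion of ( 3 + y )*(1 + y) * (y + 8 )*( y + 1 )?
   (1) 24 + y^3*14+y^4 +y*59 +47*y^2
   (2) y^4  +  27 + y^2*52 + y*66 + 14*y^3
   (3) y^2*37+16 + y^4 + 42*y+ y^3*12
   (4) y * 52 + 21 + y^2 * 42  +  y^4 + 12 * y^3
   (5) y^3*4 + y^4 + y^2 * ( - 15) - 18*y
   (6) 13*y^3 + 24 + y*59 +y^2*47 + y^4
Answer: 6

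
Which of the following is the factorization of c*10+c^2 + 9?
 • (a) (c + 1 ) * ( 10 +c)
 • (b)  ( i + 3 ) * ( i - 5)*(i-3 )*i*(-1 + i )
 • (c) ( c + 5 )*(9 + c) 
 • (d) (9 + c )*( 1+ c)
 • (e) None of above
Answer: d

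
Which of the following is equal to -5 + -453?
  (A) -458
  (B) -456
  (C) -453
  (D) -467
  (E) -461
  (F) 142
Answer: A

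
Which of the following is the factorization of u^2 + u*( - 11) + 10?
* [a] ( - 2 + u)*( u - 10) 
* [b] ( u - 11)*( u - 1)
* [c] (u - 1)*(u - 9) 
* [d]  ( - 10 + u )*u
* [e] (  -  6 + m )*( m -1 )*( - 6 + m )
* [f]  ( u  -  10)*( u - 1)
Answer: f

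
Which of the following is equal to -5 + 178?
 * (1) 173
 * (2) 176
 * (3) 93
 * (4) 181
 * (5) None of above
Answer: 1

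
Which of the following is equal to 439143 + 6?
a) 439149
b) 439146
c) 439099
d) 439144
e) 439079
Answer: a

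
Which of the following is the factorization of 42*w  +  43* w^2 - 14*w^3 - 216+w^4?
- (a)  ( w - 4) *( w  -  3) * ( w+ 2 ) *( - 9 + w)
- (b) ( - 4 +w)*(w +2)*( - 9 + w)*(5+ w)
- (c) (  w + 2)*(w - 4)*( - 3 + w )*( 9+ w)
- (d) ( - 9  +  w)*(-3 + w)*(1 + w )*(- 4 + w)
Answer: a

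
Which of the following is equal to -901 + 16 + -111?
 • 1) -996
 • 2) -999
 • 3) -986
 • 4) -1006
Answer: 1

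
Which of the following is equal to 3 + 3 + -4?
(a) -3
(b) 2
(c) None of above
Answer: b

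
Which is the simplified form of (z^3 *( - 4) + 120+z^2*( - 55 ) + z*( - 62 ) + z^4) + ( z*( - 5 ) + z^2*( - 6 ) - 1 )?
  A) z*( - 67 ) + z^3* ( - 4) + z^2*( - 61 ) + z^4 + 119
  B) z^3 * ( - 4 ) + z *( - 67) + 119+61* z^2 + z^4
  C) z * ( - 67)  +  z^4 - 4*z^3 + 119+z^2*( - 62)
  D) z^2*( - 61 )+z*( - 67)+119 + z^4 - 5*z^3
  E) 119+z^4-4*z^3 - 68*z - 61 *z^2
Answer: A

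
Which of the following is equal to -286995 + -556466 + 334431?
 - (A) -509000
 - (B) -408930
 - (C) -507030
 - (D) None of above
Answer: D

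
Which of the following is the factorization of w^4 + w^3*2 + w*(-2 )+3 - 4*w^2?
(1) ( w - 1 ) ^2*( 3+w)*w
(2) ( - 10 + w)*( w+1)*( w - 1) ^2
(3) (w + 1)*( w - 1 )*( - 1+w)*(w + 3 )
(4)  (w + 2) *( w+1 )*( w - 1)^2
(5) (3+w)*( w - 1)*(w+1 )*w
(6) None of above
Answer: 3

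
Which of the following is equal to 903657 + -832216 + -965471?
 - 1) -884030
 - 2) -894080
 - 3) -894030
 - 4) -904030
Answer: 3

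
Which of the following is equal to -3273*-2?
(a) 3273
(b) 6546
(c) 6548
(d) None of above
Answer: b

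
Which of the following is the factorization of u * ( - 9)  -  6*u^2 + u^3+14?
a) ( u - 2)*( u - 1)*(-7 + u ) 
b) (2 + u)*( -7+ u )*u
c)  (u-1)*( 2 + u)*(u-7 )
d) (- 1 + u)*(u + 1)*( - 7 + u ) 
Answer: c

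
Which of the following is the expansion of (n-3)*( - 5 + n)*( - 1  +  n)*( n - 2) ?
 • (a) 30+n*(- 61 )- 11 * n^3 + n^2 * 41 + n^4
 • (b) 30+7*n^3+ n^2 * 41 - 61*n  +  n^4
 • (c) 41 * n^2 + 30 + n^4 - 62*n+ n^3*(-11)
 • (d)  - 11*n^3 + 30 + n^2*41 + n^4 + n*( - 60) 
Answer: a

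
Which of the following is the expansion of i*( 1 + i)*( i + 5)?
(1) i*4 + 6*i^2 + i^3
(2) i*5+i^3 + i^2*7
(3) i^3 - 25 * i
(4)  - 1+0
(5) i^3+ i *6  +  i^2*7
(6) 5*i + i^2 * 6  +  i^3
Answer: 6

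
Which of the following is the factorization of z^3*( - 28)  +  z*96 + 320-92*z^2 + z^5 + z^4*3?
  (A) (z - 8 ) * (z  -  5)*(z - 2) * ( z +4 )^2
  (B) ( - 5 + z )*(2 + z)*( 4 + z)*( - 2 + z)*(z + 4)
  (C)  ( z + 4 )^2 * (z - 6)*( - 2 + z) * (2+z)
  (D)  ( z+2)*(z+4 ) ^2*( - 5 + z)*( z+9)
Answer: B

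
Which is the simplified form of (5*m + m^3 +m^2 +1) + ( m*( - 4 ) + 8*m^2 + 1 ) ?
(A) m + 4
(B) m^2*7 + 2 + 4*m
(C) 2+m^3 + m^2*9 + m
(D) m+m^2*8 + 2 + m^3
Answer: C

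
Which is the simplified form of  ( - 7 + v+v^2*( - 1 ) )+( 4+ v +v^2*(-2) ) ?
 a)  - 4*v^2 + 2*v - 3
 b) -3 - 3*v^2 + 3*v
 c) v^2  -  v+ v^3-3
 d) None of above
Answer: d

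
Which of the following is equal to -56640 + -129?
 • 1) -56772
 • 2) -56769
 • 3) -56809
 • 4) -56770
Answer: 2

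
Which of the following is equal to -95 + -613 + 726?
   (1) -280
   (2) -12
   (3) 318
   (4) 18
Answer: 4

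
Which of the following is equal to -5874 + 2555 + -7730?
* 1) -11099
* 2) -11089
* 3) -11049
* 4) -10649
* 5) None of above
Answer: 3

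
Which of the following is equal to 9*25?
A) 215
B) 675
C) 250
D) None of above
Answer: D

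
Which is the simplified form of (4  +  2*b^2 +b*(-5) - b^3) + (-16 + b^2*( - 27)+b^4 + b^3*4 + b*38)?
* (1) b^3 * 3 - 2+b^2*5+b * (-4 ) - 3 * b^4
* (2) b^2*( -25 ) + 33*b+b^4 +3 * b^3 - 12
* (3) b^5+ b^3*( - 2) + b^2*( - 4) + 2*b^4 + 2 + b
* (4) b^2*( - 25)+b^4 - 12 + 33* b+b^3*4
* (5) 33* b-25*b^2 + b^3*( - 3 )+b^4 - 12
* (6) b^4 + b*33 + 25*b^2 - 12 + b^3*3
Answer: 2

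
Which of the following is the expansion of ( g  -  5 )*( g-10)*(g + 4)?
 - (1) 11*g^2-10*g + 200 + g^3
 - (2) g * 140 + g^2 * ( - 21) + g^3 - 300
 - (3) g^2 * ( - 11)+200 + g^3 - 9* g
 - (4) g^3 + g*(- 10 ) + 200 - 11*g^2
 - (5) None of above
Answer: 4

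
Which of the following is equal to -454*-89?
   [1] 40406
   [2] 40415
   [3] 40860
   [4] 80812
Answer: 1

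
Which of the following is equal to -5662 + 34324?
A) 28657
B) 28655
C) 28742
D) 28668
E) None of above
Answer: E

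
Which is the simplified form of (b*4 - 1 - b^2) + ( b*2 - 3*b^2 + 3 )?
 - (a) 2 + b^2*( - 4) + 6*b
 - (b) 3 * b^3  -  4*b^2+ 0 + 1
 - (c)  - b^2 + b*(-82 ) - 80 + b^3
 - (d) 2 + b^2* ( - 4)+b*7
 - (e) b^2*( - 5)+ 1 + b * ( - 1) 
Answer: a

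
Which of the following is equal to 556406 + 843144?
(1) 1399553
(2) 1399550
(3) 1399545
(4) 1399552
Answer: 2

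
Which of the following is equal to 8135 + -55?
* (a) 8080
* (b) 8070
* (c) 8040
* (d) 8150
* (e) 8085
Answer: a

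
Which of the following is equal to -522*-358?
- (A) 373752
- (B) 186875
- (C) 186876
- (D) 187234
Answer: C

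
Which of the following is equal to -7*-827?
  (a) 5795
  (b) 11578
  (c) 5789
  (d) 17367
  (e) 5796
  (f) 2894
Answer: c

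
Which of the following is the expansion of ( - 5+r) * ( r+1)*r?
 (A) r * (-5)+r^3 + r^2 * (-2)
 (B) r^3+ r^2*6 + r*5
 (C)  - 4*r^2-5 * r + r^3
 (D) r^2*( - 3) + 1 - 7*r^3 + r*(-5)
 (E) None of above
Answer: C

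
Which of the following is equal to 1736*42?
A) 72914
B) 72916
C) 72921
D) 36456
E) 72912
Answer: E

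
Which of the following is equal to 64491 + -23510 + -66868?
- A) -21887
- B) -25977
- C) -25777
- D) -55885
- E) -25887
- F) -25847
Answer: E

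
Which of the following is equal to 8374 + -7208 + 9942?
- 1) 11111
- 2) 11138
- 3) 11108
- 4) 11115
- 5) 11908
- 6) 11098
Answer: 3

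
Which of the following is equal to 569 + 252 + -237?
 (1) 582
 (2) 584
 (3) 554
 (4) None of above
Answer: 2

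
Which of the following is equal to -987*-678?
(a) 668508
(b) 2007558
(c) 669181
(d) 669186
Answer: d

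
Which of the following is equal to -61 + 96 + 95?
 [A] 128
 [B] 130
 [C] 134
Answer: B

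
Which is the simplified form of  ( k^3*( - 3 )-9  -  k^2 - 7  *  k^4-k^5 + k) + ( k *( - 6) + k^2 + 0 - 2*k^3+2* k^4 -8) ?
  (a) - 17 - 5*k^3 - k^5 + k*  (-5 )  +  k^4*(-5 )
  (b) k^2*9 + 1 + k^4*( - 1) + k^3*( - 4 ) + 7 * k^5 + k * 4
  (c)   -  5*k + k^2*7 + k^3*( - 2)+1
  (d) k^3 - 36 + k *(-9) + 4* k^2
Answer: a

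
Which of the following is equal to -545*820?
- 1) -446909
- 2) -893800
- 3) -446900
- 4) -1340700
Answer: 3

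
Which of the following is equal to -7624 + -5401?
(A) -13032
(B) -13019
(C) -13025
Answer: C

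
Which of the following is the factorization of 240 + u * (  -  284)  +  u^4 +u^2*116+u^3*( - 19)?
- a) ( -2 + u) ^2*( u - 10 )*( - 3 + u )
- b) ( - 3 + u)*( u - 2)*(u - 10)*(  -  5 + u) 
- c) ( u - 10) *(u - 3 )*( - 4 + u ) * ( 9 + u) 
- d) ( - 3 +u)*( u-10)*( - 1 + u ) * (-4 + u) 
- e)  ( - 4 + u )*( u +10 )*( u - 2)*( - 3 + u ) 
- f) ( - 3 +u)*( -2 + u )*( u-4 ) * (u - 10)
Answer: f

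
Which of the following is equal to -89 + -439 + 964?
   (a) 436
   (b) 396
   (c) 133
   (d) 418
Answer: a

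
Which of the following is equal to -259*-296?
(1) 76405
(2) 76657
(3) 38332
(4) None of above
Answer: 4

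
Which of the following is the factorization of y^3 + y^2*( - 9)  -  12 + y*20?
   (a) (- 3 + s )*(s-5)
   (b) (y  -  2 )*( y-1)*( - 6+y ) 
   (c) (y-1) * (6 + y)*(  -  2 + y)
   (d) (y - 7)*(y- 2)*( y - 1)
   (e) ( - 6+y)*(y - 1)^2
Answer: b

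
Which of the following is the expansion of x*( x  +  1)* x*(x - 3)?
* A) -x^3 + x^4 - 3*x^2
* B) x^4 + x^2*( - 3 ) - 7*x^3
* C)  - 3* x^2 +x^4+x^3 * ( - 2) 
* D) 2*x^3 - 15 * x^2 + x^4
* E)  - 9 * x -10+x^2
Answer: C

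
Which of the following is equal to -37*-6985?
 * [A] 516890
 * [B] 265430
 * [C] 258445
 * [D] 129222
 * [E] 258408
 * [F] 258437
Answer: C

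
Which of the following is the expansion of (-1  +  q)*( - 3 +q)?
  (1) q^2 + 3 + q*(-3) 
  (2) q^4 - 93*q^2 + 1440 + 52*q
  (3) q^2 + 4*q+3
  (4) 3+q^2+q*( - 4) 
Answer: 4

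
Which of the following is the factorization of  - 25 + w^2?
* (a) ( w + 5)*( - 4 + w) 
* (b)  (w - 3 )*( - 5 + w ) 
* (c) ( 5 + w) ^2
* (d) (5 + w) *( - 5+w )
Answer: d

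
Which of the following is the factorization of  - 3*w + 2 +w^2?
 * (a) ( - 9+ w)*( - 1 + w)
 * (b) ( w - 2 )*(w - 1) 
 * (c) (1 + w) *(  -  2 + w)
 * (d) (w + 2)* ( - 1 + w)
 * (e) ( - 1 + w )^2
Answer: b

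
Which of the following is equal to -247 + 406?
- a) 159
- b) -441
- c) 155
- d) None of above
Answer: a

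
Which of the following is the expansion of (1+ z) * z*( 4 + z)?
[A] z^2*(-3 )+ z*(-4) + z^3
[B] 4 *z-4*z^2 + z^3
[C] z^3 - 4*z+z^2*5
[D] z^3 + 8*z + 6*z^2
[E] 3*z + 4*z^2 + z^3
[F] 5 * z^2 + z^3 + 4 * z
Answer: F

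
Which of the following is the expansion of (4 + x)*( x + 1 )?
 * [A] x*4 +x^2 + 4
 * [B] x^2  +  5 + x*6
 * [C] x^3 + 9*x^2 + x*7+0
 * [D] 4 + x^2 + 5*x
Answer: D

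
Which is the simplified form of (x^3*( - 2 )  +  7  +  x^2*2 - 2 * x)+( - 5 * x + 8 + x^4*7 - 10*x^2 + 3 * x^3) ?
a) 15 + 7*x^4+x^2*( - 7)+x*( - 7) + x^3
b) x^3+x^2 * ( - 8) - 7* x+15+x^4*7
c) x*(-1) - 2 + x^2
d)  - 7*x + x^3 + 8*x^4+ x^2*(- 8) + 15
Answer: b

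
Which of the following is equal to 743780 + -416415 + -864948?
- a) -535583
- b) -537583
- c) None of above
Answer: b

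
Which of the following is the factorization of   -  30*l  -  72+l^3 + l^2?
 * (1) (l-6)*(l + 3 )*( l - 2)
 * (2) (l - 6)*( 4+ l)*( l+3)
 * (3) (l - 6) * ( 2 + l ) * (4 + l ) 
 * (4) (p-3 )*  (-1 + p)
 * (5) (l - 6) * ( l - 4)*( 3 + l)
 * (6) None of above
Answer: 2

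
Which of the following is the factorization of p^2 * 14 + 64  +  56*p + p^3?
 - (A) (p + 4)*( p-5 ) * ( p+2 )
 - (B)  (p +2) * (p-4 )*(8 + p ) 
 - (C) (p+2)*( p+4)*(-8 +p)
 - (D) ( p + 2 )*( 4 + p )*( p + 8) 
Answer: D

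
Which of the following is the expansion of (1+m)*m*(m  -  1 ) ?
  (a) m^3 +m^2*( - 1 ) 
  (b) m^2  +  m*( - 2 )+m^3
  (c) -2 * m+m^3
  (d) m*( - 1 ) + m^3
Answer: d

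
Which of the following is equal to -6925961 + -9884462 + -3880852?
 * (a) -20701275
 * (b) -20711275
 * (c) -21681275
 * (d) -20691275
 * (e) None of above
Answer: d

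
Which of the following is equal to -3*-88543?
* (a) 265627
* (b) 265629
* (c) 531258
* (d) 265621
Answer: b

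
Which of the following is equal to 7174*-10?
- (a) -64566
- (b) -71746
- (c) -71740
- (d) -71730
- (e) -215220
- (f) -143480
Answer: c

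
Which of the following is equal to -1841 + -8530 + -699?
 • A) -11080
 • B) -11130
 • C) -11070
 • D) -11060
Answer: C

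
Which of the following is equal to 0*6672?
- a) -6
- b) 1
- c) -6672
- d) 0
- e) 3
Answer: d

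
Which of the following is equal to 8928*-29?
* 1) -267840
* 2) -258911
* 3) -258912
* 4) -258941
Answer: 3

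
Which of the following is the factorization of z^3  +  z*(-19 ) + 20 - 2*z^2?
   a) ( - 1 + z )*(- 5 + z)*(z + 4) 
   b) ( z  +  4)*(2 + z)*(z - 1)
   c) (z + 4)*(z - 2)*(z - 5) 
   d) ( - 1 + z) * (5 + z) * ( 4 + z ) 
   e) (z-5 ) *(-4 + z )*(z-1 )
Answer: a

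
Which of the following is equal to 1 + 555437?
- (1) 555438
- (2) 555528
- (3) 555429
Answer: 1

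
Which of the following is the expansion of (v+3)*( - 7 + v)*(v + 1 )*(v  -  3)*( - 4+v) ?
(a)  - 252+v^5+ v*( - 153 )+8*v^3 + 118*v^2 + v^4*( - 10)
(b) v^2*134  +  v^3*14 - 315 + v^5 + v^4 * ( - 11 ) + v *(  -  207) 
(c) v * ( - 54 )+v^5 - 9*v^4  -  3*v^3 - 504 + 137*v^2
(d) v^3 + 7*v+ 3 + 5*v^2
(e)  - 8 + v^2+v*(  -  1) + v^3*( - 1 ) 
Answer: a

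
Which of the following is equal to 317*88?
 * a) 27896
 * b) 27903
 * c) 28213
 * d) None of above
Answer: a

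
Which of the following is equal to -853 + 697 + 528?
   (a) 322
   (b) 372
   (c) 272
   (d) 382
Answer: b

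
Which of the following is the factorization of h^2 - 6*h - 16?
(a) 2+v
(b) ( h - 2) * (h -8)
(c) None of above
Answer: c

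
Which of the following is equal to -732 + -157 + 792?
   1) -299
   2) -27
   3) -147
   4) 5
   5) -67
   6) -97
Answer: 6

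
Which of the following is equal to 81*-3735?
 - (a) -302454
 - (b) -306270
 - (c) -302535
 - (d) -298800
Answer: c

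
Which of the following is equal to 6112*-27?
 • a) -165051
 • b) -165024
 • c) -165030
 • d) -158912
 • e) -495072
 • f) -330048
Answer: b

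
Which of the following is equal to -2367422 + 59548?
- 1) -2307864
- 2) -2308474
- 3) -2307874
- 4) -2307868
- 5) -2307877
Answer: 3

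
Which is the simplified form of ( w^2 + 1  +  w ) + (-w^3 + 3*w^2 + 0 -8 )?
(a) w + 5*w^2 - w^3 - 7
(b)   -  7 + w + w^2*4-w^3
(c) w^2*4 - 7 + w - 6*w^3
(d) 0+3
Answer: b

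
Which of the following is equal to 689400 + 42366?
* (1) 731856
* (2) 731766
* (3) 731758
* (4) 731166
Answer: 2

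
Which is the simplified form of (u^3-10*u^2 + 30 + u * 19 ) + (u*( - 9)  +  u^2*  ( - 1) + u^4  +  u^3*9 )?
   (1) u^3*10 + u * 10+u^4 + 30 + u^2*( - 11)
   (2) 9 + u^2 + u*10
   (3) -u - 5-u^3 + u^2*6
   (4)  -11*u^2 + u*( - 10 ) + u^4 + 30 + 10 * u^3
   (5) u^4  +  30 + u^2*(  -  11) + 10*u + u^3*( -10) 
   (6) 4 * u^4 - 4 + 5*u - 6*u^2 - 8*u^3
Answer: 1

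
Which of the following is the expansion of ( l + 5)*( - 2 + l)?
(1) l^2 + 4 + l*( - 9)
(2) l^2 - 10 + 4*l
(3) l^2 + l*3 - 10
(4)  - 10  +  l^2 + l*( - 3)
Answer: 3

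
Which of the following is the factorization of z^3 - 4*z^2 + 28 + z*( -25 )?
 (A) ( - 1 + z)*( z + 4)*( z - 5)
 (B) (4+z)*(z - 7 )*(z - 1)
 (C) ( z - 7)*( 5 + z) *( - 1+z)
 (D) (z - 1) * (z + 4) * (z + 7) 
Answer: B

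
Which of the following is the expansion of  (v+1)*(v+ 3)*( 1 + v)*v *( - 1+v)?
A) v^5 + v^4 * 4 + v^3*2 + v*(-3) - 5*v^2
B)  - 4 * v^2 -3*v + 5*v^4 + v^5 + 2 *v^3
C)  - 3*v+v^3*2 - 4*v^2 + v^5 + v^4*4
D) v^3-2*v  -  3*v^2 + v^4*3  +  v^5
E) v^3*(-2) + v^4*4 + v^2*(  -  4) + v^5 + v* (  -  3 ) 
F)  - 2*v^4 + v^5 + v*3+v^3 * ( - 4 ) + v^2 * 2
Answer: C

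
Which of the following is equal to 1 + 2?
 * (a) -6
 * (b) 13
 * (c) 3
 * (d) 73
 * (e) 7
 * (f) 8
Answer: c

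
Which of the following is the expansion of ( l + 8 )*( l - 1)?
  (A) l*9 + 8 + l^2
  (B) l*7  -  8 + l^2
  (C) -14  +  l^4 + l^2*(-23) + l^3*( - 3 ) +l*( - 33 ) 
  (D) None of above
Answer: B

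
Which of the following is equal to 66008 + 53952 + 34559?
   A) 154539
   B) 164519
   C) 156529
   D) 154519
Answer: D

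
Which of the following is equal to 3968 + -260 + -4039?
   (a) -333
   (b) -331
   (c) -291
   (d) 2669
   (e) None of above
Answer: b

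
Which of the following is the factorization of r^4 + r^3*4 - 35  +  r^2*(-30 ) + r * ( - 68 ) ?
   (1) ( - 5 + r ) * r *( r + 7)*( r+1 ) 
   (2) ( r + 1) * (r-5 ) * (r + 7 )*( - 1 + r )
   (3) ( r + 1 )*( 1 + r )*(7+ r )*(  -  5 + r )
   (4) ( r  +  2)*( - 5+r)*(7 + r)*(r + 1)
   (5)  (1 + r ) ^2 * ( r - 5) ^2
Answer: 3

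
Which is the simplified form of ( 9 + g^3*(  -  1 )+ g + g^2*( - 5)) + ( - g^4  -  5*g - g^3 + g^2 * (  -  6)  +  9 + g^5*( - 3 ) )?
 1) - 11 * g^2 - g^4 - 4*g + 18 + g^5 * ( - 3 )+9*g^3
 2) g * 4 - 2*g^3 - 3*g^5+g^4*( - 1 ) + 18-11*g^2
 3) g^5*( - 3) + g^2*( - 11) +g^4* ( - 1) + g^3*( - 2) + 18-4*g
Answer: 3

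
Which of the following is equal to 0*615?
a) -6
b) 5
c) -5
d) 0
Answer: d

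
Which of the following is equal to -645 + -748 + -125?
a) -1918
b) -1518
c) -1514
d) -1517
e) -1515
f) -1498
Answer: b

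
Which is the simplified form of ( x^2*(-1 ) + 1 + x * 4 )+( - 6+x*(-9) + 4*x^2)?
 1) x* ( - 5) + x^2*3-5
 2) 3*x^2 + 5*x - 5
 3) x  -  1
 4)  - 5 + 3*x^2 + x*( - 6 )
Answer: 1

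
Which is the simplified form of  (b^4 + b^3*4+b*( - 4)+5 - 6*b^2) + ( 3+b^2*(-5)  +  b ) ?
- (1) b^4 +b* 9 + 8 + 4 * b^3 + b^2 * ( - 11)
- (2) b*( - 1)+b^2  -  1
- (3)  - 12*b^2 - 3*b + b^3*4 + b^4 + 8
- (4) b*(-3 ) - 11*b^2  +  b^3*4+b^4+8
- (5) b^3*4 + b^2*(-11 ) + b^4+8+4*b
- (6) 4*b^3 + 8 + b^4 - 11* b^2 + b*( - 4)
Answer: 4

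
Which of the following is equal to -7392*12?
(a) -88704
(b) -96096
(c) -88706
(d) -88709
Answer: a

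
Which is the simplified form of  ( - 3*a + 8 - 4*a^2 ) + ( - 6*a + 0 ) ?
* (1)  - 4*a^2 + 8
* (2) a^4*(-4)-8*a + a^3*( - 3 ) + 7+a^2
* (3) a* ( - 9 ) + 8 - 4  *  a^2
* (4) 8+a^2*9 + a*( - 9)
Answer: 3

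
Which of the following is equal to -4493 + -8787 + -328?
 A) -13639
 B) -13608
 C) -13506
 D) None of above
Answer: B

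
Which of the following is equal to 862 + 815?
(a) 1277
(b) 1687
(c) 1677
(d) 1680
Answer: c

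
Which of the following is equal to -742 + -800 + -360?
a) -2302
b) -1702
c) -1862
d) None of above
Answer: d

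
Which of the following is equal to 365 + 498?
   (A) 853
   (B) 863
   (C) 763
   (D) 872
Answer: B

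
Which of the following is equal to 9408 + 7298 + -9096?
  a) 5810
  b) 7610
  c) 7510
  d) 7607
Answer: b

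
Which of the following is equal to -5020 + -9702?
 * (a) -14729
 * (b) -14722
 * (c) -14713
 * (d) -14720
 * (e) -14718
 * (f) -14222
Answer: b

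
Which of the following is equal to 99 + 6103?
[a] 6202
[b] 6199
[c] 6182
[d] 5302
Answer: a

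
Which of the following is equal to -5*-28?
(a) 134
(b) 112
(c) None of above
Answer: c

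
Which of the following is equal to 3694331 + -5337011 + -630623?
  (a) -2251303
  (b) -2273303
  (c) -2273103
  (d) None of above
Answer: b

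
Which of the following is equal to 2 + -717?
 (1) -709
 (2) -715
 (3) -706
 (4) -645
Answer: 2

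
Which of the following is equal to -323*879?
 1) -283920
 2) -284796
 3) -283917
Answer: 3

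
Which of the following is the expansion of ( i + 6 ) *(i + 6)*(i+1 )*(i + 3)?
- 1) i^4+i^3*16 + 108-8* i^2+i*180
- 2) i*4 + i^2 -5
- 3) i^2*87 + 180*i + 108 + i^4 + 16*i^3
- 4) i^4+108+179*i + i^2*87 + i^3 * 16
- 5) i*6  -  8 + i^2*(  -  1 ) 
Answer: 3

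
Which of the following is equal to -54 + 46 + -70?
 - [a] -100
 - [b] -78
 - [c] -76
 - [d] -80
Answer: b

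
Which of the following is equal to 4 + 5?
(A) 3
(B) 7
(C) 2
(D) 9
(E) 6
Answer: D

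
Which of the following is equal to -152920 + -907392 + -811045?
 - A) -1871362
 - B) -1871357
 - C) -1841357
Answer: B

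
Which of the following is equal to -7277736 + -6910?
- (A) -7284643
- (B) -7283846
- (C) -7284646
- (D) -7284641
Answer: C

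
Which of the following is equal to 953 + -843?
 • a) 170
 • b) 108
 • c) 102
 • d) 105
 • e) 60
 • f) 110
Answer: f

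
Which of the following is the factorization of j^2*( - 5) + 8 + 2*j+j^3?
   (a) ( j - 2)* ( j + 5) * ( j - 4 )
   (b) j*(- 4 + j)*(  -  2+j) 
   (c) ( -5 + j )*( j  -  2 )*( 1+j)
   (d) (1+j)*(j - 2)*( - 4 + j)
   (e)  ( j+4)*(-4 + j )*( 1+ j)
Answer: d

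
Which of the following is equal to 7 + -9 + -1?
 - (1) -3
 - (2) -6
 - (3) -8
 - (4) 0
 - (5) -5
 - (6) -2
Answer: 1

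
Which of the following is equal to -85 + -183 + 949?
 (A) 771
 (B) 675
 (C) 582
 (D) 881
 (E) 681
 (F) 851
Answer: E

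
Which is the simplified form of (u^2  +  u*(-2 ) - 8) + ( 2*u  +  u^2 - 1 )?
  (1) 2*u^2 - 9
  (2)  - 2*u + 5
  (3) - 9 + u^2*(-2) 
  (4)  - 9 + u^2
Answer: 1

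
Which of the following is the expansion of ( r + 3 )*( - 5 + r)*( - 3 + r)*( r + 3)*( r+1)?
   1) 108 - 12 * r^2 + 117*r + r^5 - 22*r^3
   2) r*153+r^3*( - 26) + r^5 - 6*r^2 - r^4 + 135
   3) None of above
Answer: 2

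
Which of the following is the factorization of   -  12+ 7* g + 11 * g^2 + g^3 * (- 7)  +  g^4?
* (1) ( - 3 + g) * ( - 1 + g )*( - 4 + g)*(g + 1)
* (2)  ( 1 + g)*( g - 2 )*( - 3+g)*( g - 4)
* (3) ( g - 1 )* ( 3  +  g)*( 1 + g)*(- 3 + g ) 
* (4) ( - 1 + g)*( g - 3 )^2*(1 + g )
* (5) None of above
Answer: 1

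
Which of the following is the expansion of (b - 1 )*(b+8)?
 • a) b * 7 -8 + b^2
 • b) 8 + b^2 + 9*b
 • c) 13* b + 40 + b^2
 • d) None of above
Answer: a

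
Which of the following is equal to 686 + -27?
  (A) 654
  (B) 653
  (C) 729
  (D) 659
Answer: D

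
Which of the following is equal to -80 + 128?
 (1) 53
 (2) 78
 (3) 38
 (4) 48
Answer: 4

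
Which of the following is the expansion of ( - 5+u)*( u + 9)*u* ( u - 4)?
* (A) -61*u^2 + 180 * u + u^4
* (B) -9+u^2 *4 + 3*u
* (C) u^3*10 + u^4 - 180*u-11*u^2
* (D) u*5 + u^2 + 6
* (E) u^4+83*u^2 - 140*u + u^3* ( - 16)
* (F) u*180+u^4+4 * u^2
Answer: A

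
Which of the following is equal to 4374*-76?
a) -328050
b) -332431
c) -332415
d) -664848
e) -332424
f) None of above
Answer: e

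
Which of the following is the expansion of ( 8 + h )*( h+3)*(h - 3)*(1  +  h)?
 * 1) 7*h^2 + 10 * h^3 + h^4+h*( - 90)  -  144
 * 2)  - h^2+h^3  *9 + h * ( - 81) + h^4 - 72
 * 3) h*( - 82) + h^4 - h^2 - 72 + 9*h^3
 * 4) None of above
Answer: 2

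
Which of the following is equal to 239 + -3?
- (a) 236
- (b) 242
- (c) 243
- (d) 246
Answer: a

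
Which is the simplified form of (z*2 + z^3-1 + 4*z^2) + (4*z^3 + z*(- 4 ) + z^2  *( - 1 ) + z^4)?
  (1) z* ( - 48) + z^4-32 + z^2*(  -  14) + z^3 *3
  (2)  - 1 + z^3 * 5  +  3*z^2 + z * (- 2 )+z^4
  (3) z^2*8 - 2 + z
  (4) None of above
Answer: 2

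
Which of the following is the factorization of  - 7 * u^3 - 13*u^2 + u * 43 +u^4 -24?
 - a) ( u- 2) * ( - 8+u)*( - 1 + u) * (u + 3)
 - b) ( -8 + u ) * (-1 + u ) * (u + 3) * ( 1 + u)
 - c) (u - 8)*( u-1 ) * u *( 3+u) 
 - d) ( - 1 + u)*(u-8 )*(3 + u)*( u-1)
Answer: d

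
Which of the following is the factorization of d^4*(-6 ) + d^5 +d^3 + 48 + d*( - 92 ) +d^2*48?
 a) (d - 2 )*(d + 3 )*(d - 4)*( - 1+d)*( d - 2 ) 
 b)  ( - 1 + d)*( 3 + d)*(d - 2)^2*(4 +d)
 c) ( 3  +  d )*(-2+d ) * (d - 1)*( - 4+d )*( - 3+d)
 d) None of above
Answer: a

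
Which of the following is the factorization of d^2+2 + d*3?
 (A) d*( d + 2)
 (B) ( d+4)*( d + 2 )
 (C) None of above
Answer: C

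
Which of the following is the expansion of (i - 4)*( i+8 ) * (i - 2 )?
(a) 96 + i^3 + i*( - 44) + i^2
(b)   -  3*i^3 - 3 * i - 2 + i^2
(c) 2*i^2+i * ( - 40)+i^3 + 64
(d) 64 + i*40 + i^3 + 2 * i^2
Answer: c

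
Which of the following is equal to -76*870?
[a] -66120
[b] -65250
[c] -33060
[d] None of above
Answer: a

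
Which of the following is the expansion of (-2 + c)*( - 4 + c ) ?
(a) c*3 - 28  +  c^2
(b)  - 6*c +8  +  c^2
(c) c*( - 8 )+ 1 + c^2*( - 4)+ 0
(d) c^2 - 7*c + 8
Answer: b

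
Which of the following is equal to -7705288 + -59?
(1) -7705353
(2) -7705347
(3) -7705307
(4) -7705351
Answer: 2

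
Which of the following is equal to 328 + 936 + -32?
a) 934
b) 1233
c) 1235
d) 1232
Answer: d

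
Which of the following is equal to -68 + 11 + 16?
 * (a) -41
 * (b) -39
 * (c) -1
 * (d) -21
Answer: a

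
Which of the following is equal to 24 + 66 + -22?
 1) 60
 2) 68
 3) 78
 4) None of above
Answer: 2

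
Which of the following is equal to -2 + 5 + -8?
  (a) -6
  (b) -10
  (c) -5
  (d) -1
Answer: c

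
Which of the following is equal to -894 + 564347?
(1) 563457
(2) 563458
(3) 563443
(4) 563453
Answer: 4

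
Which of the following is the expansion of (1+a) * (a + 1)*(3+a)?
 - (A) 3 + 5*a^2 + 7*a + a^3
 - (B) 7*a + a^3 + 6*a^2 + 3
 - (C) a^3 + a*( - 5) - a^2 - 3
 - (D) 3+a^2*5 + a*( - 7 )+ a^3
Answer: A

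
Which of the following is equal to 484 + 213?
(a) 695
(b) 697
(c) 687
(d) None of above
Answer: b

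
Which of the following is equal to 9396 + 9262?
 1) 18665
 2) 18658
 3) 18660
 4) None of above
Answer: 2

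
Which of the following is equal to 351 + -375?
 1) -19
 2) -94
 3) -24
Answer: 3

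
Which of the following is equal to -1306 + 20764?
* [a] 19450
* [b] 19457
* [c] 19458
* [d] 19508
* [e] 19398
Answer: c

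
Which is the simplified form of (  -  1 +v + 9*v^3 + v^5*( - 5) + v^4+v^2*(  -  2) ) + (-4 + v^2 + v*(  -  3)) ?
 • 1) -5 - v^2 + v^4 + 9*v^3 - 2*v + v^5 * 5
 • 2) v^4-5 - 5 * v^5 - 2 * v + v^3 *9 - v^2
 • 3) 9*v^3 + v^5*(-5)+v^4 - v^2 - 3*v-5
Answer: 2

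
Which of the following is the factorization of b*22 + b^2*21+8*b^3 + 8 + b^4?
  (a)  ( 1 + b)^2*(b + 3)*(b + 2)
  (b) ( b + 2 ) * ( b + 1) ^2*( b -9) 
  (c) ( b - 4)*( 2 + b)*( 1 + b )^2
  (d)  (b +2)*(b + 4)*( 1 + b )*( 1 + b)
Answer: d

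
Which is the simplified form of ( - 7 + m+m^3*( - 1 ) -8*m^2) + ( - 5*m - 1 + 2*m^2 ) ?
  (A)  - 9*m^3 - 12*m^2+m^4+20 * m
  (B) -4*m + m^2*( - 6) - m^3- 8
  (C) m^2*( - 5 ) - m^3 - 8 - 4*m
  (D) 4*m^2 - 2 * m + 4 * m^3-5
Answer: B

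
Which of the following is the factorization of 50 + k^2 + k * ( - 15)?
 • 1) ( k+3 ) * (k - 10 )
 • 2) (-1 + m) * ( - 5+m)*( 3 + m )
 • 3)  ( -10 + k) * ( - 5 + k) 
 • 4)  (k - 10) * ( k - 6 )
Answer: 3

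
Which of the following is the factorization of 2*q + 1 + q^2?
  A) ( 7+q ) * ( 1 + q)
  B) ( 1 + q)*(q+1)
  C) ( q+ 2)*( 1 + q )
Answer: B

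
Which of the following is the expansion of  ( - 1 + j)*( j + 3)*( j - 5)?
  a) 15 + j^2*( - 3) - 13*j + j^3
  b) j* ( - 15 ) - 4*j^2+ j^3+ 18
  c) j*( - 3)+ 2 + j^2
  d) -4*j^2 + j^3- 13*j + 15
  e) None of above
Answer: a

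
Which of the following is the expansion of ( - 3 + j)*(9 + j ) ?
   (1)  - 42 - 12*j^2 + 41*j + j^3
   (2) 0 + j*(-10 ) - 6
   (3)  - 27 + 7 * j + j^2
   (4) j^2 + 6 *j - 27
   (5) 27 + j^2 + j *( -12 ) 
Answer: 4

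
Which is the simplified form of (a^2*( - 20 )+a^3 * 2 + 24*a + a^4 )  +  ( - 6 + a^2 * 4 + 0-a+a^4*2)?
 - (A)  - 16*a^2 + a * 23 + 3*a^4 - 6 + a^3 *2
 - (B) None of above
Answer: A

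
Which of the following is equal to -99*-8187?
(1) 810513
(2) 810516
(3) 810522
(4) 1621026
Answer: 1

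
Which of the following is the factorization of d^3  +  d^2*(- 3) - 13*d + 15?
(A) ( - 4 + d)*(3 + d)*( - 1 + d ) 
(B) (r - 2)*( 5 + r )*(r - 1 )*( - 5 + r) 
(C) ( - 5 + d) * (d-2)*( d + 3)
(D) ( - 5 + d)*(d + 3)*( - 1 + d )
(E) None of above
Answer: D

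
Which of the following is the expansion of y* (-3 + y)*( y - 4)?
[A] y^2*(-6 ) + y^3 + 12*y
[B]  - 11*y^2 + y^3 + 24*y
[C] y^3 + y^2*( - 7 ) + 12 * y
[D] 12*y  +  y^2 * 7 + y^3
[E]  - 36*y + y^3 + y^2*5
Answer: C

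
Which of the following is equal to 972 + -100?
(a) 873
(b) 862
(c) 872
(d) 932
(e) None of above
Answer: c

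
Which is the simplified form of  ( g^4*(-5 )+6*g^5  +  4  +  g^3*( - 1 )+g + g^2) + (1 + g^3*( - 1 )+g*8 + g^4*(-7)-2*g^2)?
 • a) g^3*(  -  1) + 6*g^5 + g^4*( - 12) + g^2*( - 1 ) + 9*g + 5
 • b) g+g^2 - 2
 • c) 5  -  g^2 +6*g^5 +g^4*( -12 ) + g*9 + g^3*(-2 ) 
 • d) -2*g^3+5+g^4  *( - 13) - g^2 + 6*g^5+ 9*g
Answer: c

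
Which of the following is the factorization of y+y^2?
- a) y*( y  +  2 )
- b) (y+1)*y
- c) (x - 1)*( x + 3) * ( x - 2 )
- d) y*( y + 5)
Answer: b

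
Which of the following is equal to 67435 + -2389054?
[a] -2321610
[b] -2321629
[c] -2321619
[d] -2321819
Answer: c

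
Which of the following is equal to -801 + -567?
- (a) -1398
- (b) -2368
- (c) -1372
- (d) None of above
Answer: d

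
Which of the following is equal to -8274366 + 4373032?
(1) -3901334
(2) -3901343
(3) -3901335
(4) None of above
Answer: 1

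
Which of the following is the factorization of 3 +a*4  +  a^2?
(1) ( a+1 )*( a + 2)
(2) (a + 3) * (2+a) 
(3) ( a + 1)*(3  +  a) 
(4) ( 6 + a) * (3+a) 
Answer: 3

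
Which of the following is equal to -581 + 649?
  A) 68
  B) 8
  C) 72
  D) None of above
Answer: A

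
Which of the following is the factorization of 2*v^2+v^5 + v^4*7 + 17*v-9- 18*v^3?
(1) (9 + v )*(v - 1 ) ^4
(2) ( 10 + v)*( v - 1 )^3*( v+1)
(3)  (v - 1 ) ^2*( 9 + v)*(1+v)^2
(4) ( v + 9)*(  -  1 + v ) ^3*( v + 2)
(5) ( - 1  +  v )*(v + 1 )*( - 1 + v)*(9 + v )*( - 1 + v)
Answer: 5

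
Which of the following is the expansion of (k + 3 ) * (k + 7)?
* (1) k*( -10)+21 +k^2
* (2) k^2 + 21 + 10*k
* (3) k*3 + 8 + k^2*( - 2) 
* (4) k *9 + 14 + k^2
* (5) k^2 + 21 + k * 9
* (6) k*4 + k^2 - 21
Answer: 2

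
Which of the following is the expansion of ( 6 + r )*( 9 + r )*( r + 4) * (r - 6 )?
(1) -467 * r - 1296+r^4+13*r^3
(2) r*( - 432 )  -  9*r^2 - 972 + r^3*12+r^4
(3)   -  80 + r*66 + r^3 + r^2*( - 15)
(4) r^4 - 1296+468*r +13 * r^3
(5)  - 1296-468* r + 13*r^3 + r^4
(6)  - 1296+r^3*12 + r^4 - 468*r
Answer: 5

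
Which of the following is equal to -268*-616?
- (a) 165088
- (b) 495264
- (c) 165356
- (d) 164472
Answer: a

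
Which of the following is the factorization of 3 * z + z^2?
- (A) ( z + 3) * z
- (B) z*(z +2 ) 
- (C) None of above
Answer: A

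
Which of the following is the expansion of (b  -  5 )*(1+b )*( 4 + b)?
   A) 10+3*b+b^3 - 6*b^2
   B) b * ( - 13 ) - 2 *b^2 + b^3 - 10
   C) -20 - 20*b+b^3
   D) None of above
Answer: D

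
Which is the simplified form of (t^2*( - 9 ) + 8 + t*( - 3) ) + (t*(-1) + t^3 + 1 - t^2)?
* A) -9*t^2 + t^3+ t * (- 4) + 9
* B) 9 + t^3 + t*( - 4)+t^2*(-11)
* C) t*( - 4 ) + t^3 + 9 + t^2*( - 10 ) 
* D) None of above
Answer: C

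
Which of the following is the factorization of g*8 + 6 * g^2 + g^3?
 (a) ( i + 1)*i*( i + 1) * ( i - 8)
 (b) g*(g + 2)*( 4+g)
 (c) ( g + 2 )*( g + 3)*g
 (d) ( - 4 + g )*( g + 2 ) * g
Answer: b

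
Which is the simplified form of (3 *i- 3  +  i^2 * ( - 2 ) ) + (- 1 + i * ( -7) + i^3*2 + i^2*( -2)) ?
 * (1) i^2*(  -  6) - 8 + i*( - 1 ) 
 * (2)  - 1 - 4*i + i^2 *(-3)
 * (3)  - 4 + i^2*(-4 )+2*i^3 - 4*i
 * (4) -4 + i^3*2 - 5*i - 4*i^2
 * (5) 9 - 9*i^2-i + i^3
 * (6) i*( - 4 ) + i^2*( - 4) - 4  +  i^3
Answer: 3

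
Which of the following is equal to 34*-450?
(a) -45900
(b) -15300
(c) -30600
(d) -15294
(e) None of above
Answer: b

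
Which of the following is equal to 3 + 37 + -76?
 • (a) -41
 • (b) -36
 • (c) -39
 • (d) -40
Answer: b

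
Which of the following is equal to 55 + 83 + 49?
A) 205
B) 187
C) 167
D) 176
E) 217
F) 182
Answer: B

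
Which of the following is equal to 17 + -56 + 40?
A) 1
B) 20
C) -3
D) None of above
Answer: A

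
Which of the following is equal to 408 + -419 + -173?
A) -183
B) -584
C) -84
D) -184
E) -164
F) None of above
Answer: D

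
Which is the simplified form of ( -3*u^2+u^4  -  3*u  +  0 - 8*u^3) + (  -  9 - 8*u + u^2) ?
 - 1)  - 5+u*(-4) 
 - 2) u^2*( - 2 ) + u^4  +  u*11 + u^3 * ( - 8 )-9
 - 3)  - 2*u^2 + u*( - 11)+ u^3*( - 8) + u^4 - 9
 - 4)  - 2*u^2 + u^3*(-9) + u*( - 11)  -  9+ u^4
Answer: 3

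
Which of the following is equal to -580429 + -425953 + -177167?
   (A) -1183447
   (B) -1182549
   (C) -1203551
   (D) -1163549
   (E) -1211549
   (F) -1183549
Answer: F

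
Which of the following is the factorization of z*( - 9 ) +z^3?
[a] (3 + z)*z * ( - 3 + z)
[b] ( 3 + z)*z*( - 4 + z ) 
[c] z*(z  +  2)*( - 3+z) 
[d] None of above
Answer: a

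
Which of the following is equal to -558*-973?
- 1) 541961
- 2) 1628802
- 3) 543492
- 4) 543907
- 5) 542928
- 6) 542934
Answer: 6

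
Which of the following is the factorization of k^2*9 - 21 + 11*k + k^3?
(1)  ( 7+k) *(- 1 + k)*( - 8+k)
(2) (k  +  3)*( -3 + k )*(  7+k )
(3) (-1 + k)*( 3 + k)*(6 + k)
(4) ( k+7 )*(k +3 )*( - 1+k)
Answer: 4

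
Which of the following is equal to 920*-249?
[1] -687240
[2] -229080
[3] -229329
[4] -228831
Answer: 2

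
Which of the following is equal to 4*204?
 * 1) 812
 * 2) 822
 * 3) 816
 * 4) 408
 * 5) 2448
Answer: 3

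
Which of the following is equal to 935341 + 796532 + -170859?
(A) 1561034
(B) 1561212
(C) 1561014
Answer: C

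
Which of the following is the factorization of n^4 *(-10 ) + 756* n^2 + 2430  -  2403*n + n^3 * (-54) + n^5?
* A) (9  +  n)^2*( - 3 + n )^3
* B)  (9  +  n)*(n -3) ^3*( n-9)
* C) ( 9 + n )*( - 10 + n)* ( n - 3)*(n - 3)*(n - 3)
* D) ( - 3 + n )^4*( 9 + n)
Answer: C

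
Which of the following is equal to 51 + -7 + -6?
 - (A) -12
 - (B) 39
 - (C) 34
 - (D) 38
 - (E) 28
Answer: D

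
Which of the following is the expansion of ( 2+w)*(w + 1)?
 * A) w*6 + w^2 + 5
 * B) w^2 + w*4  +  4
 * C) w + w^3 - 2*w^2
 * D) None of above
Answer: D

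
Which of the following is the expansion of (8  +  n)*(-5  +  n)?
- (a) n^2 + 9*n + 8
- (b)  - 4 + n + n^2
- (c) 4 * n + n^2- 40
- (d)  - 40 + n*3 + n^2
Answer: d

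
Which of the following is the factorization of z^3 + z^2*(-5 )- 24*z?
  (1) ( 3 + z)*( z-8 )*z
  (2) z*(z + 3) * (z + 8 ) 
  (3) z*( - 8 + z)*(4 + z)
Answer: 1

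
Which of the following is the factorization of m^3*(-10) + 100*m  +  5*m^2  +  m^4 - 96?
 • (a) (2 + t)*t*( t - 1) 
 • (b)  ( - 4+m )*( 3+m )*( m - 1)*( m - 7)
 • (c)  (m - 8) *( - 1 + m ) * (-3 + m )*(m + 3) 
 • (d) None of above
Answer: d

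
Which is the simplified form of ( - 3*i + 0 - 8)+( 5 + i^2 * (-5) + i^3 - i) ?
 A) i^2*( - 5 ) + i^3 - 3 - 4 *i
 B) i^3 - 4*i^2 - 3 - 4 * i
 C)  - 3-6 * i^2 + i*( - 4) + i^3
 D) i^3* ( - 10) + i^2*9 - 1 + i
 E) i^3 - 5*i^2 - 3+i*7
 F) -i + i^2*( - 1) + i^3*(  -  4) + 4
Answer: A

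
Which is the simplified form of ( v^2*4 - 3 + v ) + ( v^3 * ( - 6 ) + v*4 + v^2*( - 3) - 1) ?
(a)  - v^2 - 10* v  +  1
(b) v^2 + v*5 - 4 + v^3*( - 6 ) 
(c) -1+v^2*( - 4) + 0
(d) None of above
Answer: b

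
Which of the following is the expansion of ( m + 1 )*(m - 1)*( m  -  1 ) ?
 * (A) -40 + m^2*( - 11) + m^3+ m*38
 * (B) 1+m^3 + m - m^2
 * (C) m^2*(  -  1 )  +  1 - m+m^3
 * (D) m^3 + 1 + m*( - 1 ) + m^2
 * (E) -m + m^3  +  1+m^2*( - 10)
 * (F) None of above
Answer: C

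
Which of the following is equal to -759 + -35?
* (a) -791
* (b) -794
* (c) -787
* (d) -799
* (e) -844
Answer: b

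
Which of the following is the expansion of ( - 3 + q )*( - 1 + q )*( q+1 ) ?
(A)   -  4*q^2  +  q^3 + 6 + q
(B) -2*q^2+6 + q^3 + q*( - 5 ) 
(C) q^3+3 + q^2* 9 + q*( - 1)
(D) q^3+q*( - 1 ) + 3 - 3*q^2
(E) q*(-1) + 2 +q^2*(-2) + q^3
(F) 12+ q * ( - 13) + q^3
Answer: D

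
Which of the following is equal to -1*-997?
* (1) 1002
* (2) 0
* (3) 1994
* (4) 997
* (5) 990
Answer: 4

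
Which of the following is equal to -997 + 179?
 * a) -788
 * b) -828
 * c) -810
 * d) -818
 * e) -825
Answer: d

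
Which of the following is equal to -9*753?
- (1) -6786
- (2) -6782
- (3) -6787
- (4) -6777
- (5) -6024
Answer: 4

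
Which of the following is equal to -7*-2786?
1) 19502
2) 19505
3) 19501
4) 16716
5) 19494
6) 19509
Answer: 1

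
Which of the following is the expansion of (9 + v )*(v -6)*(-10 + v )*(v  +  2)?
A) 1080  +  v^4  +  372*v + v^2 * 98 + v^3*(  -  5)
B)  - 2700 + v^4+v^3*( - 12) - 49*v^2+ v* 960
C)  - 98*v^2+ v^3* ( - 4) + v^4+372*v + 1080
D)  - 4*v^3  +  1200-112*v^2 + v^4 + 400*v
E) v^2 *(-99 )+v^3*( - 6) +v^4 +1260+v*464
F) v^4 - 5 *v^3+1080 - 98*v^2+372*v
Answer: F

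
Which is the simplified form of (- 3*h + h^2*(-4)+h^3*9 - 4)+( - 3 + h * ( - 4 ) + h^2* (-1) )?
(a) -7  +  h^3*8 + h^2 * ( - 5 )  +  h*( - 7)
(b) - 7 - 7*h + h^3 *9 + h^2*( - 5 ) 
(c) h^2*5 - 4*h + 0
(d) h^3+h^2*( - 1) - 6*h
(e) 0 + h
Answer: b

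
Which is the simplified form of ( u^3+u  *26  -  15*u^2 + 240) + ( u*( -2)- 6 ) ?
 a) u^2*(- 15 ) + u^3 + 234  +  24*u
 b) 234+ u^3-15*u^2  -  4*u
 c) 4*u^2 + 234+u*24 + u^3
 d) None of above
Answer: a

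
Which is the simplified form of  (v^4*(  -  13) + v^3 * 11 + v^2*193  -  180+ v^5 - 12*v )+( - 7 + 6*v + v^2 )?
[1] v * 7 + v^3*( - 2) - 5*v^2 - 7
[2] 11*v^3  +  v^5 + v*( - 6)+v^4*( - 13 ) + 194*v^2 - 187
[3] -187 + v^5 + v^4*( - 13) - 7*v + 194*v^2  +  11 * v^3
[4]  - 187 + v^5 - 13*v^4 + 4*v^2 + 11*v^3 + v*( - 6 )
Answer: 2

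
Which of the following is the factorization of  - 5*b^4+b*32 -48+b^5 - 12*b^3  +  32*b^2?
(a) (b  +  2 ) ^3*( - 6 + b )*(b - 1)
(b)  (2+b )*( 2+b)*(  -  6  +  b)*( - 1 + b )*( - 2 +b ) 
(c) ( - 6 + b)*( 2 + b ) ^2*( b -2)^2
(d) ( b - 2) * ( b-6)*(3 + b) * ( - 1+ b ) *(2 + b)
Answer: b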